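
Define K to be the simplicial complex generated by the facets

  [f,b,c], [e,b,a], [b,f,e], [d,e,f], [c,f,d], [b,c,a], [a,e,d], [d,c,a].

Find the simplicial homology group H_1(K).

Take the total order a < b < c < d < e < f on the vertex set. Then K (dimension 2) consists of the simplices:

  0-simplices (6): a, b, c, d, e, f
  1-simplices (12): ab, ac, ad, ae, bc, be, bf, cd, cf, de, df, ef
  2-simplices (8): abc, abe, acd, ade, bcf, bef, cdf, def

giving chain groups C_0 ≅ Z^6, C_1 ≅ Z^12, C_2 ≅ Z^8.

The boundary map ∂_1: C_1 → C_0 maps an edge to its endpoints' difference, ∂[p,q] = q − p.
The 6×12 boundary matrix has rank 5 and Smith normal form diag(1,1,1,1,1).

The boundary map ∂_2: C_2 → C_1 acts by ∂[p,q,r] = [q,r] − [p,r] + [p,q]. For instance
  ∂acd = cd − ad + ac,
  ∂cdf = df − cf + cd.
As a 12×8 matrix over Z this has rank 7, with invariant factors (1,1,1,1,1,1,1).

Reading off H_k = ker ∂_k / im ∂_{k+1}:

  H_1: rank ker ∂_1 − rank ∂_2 = (12 − 5) − 7 = 0, and the invariant factors of ∂_2 are all 1, so H_1 ≅ 0.

H_1 ≅ 0.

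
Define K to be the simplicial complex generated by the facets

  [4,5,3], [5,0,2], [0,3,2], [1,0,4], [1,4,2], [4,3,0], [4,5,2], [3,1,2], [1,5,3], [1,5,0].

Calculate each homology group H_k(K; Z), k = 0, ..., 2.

H_0 = Z,  H_1 = Z/2,  H_2 = 0.

Take the total order 0 < 1 < 2 < 3 < 4 < 5 on the vertex set. Then K (dimension 2) consists of the simplices:

  0-simplices (6): [0], [1], [2], [3], [4], [5]
  1-simplices (15): [0,1], [0,2], [0,3], [0,4], [0,5], [1,2], [1,3], [1,4], [1,5], [2,3], [2,4], [2,5], [3,4], [3,5], [4,5]
  2-simplices (10): [0,1,4], [0,1,5], [0,2,3], [0,2,5], [0,3,4], [1,2,3], [1,2,4], [1,3,5], [2,4,5], [3,4,5]

giving chain groups C_0 ≅ Z^6, C_1 ≅ Z^15, C_2 ≅ Z^10.

Boundary ∂_1: C_1 → C_0 maps an edge to its endpoints' difference, ∂[p,q] = q − p.
This gives a 6×15 integer matrix of rank 5; reducing to Smith normal form yields diagonal entries (1,1,1,1,1).

Boundary ∂_2: C_2 → C_1 maps a triangle to the signed sum of its edges. For instance
  ∂[0,3,4] = [3,4] − [0,4] + [0,3],
  ∂[0,1,4] = [1,4] − [0,4] + [0,1].
As a 15×10 matrix over Z this has rank 10, with invariant factors (1,1,1,1,1,1,1,1,1,2).

Computing H_k = (kernel of ∂_k) / (image of ∂_{k+1}):

  H_0: rank C_0 − rank ∂_1 = 6 − 5 = 1, and the invariant factors of ∂_1 are all 1, so H_0 ≅ Z.
  H_1: rank ker ∂_1 − rank ∂_2 = (15 − 5) − 10 = 0, and ∂_2 has invariant factor 2 > 1, so H_1 ≅ Z/2.
  H_2: rank ker ∂_2 − rank ∂_3 = (10 − 10) − 0 = 0, and there is no ∂_3, so H_2 ≅ 0.

As a check, the Euler characteristic is 6 − 15 + 10 = 1, which agrees with 1 − 0 + 0 = 1.
(K is a triangulation of the real projective plane RP^2.)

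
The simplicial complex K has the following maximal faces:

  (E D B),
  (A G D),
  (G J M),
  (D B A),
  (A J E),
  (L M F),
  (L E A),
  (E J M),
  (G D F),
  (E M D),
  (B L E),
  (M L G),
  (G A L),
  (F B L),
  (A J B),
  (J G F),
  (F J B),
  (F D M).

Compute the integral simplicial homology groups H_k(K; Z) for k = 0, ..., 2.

H_0 = Z,  H_1 = Z ⊕ Z/2,  H_2 = 0.

Fix the vertex order A < B < D < E < F < G < J < L < M and write every simplex with vertices in increasing order. Then dim K = 2 and the simplices of K are:

  0-simplices (9): A, B, D, E, F, G, J, L, M
  1-simplices (27): AB, AD, AE, AG, AJ, AL, BD, BE, BF, BJ, BL, DE, DF, DG, DM, EJ, EL, EM, FG, FJ, FL, FM, GJ, GL, GM, JM, LM
  2-simplices (18): ABD, ABJ, ADG, AEJ, AEL, AGL, BDE, BEL, BFJ, BFL, DEM, DFG, DFM, EJM, FGJ, FLM, GJM, GLM

so the chain groups are C_0 ≅ Z^9, C_1 ≅ Z^27, C_2 ≅ Z^18.

∂_1: C_1 → C_0 sends each edge [p,q] (with p < q) to q − p.
This gives a 9×27 integer matrix of rank 8; reducing to Smith normal form yields diagonal entries (1,1,1,1,1,1,1,1).

∂_2: C_2 → C_1 acts by ∂[p,q,r] = [q,r] − [p,r] + [p,q]. For instance
  ∂ADG = DG − AG + AD,
  ∂BFJ = FJ − BJ + BF.
The 27×18 boundary matrix has rank 18 and Smith normal form diag(1,1,1,1,1,1,1,1,1,1,1,1,1,1,1,1,1,2).

Computing H_k = (kernel of ∂_k) / (image of ∂_{k+1}):

  H_0: rank C_0 − rank ∂_1 = 9 − 8 = 1, and the invariant factors of ∂_1 are all 1, so H_0 = Z.
  H_1: rank ker ∂_1 − rank ∂_2 = (27 − 8) − 18 = 1, and ∂_2 has invariant factor 2 > 1, so H_1 = Z ⊕ Z/2.
  H_2: rank ker ∂_2 − rank ∂_3 = (18 − 18) − 0 = 0, and there is no ∂_3, so H_2 = 0.

As a check, the Euler characteristic is 9 − 27 + 18 = 0, which agrees with 1 − 1 + 0 = 0.
(K is a triangulation of the Klein bottle.)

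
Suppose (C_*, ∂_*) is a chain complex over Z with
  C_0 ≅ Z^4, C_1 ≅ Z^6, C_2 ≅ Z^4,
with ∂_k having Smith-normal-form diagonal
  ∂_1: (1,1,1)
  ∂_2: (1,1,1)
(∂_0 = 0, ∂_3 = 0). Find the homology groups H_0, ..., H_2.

H_0 ≅ Z,  H_1 = 0,  H_2 ≅ Z.

H_0: b_0 = 4 − 0 − 3 = 1; torsion from ∂_1 factors > 1: none. So H_0 ≅ Z.
H_1: b_1 = 6 − 3 − 3 = 0; torsion from ∂_2 factors > 1: none. So H_1 ≅ 0.
H_2: b_2 = 4 − 3 − 0 = 1; torsion from ∂_3 factors > 1: none. So H_2 ≅ Z.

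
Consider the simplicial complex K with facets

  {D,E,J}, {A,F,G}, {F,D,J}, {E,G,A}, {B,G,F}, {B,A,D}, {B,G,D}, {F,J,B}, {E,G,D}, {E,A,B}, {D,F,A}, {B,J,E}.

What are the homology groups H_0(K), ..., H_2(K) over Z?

H_0 ≅ Z,  H_1 ≅ Z/2Z,  H_2 = 0.

Take the total order A < B < D < E < F < G < J on the vertex set. Then K (dimension 2) consists of the simplices:

  0-simplices (7): A, B, D, E, F, G, J
  1-simplices (18): AB, AD, AE, AF, AG, BD, BE, BF, BG, BJ, DE, DF, DG, DJ, EG, EJ, FG, FJ
  2-simplices (12): ABD, ABE, ADF, AEG, AFG, BDG, BEJ, BFG, BFJ, DEG, DEJ, DFJ

Hence C_0 ≅ Z^7, C_1 ≅ Z^18, C_2 ≅ Z^12.

The boundary map ∂_1: C_1 → C_0 is given by ∂[p,q] = [q] − [p]. For instance
  ∂BF = F − B.
The 7×18 boundary matrix has rank 6 and Smith normal form diag(1,1,1,1,1,1).

The boundary map ∂_2: C_2 → C_1 sends each 2-simplex [p,q,r] to [q,r] − [p,r] + [p,q]. For instance
  ∂AEG = EG − AG + AE,
  ∂BEJ = EJ − BJ + BE.
This gives a 18×12 integer matrix of rank 12; reducing to Smith normal form yields diagonal entries (1,1,1,1,1,1,1,1,1,1,1,2).

Computing H_k = (kernel of ∂_k) / (image of ∂_{k+1}):

  H_0: rank C_0 − rank ∂_1 = 7 − 6 = 1, and the invariant factors of ∂_1 are all 1, so H_0 = Z.
  H_1: rank ker ∂_1 − rank ∂_2 = (18 − 6) − 12 = 0, and ∂_2 has invariant factor 2 > 1, so H_1 = Z/2Z.
  H_2: rank ker ∂_2 − rank ∂_3 = (12 − 12) − 0 = 0, and there is no ∂_3, so H_2 = 0.

(K is a triangulation of the real projective plane RP^2.)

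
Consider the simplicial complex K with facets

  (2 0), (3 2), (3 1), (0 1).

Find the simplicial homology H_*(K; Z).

Take the total order 0 < 1 < 2 < 3 on the vertex set. Then K (dimension 1) consists of the simplices:

  0-simplices (4): [0], [1], [2], [3]
  1-simplices (4): [0,1], [0,2], [1,3], [2,3]

so the chain groups are C_0 ≅ Z^4, C_1 ≅ Z^4.

Boundary ∂_1: C_1 → C_0 sends each edge [p,q] (with p < q) to q − p.
As a 4×4 matrix over Z this has rank 3, with invariant factors (1,1,1).

Reading off H_k = ker ∂_k / im ∂_{k+1}:

  H_0: rank C_0 − rank ∂_1 = 4 − 3 = 1, and the invariant factors of ∂_1 are all 1, so H_0 = Z.
  H_1: rank ker ∂_1 − rank ∂_2 = (4 − 3) − 0 = 1, and there is no ∂_2, so H_1 = Z.

H_0 = Z,  H_1 = Z.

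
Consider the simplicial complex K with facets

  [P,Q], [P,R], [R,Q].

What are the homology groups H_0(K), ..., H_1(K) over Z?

H_0 = Z,  H_1 = Z.

Order the vertices as P < Q < R. Listing each simplex with vertices in this order, K has dimension 1 with simplices:

  0-simplices (3): P, Q, R
  1-simplices (3): PQ, PR, QR

so the chain groups are C_0 ≅ Z^3, C_1 ≅ Z^3.

The boundary map ∂_1: C_1 → C_0 sends each edge [p,q] (with p < q) to q − p.
The resulting 3×3 matrix has rank 2, and its Smith normal form has invariant factors (1,1).

Computing H_k = (kernel of ∂_k) / (image of ∂_{k+1}):

  H_0: rank C_0 − rank ∂_1 = 3 − 2 = 1, and the invariant factors of ∂_1 are all 1, so H_0 ≅ Z.
  H_1: rank ker ∂_1 − rank ∂_2 = (3 − 2) − 0 = 1, and there is no ∂_2, so H_1 ≅ Z.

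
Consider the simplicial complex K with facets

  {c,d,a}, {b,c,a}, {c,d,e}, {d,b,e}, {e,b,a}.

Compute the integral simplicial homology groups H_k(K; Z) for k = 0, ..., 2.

H_0 ≅ Z,  H_1 ≅ Z,  H_2 = 0.

Take the total order a < b < c < d < e on the vertex set. Then K (dimension 2) consists of the simplices:

  0-simplices (5): a, b, c, d, e
  1-simplices (10): ab, ac, ad, ae, bc, bd, be, cd, ce, de
  2-simplices (5): abc, abe, acd, bde, cde

so the chain groups are C_0 ≅ Z^5, C_1 ≅ Z^10, C_2 ≅ Z^5.

∂_1: C_1 → C_0 sends each edge [p,q] (with p < q) to q − p. For instance
  ∂ac = c − a.
This gives a 5×10 integer matrix of rank 4; reducing to Smith normal form yields diagonal entries (1,1,1,1).

Boundary ∂_2: C_2 → C_1 sends each 2-simplex [p,q,r] to [q,r] − [p,r] + [p,q]. For instance
  ∂abe = be − ae + ab,
  ∂abc = bc − ac + ab.
The 10×5 boundary matrix has rank 5 and Smith normal form diag(1,1,1,1,1).

Computing H_k = (kernel of ∂_k) / (image of ∂_{k+1}):

  H_0: rank C_0 − rank ∂_1 = 5 − 4 = 1, and the invariant factors of ∂_1 are all 1, so H_0 = Z.
  H_1: rank ker ∂_1 − rank ∂_2 = (10 − 4) − 5 = 1, and the invariant factors of ∂_2 are all 1, so H_1 = Z.
  H_2: rank ker ∂_2 − rank ∂_3 = (5 − 5) − 0 = 0, and there is no ∂_3, so H_2 = 0.

As a check, the Euler characteristic is 5 − 10 + 5 = 0, which agrees with 1 − 1 + 0 = 0.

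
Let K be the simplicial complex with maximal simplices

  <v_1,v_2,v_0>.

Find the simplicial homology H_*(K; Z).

We work with the vertex ordering v_0 < v_1 < v_2. The simplices of K, each written with vertices in increasing order, are:

  0-simplices (3): [v_0], [v_1], [v_2]
  1-simplices (3): [v_0,v_1], [v_0,v_2], [v_1,v_2]
  2-simplices (1): [v_0,v_1,v_2]

Hence C_0 ≅ Z^3, C_1 ≅ Z^3, C_2 ≅ Z^1.

∂_1: C_1 → C_0 maps an edge to its endpoints' difference, ∂[p,q] = q − p.
This gives a 3×3 integer matrix of rank 2; reducing to Smith normal form yields diagonal entries (1,1).

Boundary ∂_2: C_2 → C_1 sends each 2-simplex [p,q,r] to [q,r] − [p,r] + [p,q]. For instance
  ∂[v_0,v_1,v_2] = [v_1,v_2] − [v_0,v_2] + [v_0,v_1].
The resulting 3×1 matrix has rank 1, and its Smith normal form has invariant factors (1).

Computing H_k = (kernel of ∂_k) / (image of ∂_{k+1}):

  H_0: rank C_0 − rank ∂_1 = 3 − 2 = 1, and the invariant factors of ∂_1 are all 1, so H_0 = Z.
  H_1: rank ker ∂_1 − rank ∂_2 = (3 − 2) − 1 = 0, and the invariant factors of ∂_2 are all 1, so H_1 = 0.
  H_2: rank ker ∂_2 − rank ∂_3 = (1 − 1) − 0 = 0, and there is no ∂_3, so H_2 = 0.

(K is a triangulation of the 2-simplex.)

H_0 ≅ Z,  H_1 = 0,  H_2 = 0.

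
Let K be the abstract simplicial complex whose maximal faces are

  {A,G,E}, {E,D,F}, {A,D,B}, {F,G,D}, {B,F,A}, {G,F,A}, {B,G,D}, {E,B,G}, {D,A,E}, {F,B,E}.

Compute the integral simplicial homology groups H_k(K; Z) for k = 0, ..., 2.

H_0 = Z,  H_1 = Z/2Z,  H_2 = 0.

K has 6 vertices, 15 edges, 10 triangles.
rank ∂_0 = 0, rank ∂_1 = 5 ⇒ b_0 = 6 − 0 − 5 = 1; all invariant factors of ∂_1 are 1 so no torsion. So H_0 = Z.
rank ∂_1 = 5, rank ∂_2 = 10 ⇒ b_1 = 15 − 5 − 10 = 0; ∂_2 has invariant factor(s) [2] giving torsion. So H_1 = Z/2Z.
rank ∂_2 = 10, rank ∂_3 = 0 ⇒ b_2 = 10 − 10 − 0 = 0. So H_2 = 0.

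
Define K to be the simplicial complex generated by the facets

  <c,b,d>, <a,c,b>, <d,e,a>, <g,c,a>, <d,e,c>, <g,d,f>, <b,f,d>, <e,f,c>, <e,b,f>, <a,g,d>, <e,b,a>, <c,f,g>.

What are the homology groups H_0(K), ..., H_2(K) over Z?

H_0 = Z,  H_1 = Z/2,  H_2 = 0.

Take the total order a < b < c < d < e < f < g on the vertex set. Then K (dimension 2) consists of the simplices:

  0-simplices (7): a, b, c, d, e, f, g
  1-simplices (18): ab, ac, ad, ae, ag, bc, bd, be, bf, cd, ce, cf, cg, de, df, dg, ef, fg
  2-simplices (12): abc, abe, acg, ade, adg, bcd, bdf, bef, cde, cef, cfg, dfg

giving chain groups C_0 ≅ Z^7, C_1 ≅ Z^18, C_2 ≅ Z^12.

∂_1: C_1 → C_0 is given by ∂[p,q] = [q] − [p].
This gives a 7×18 integer matrix of rank 6; reducing to Smith normal form yields diagonal entries (1,1,1,1,1,1).

∂_2: C_2 → C_1 sends each 2-simplex [p,q,r] to [q,r] − [p,r] + [p,q]. For instance
  ∂cfg = fg − cg + cf,
  ∂ade = de − ae + ad.
As a 18×12 matrix over Z this has rank 12, with invariant factors (1,1,1,1,1,1,1,1,1,1,1,2).

From H_k ≅ ker(∂_k) / im(∂_{k+1}) we obtain:

  H_0: rank C_0 − rank ∂_1 = 7 − 6 = 1, and the invariant factors of ∂_1 are all 1, so H_0 = Z.
  H_1: rank ker ∂_1 − rank ∂_2 = (18 − 6) − 12 = 0, and ∂_2 has invariant factor 2 > 1, so H_1 = Z/2.
  H_2: rank ker ∂_2 − rank ∂_3 = (12 − 12) − 0 = 0, and there is no ∂_3, so H_2 = 0.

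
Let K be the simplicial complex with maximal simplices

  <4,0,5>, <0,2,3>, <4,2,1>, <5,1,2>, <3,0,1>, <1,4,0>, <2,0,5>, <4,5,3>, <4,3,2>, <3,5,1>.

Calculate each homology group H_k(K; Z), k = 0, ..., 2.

Fix the vertex order 0 < 1 < 2 < 3 < 4 < 5 and write every simplex with vertices in increasing order. Then dim K = 2 and the simplices of K are:

  0-simplices (6): [0], [1], [2], [3], [4], [5]
  1-simplices (15): [0,1], [0,2], [0,3], [0,4], [0,5], [1,2], [1,3], [1,4], [1,5], [2,3], [2,4], [2,5], [3,4], [3,5], [4,5]
  2-simplices (10): [0,1,3], [0,1,4], [0,2,3], [0,2,5], [0,4,5], [1,2,4], [1,2,5], [1,3,5], [2,3,4], [3,4,5]

so the chain groups are C_0 ≅ Z^6, C_1 ≅ Z^15, C_2 ≅ Z^10.

The boundary map ∂_1: C_1 → C_0 sends each edge [p,q] (with p < q) to q − p.
The 6×15 boundary matrix has rank 5 and Smith normal form diag(1,1,1,1,1).

∂_2: C_2 → C_1 sends each 2-simplex [p,q,r] to [q,r] − [p,r] + [p,q]. For instance
  ∂[0,4,5] = [4,5] − [0,5] + [0,4],
  ∂[1,2,4] = [2,4] − [1,4] + [1,2].
The 15×10 boundary matrix has rank 10 and Smith normal form diag(1,1,1,1,1,1,1,1,1,2).

Now H_k = ker ∂_k / im ∂_{k+1}, so:

  H_0: rank C_0 − rank ∂_1 = 6 − 5 = 1, and the invariant factors of ∂_1 are all 1, so H_0 = Z.
  H_1: rank ker ∂_1 − rank ∂_2 = (15 − 5) − 10 = 0, and ∂_2 has invariant factor 2 > 1, so H_1 = Z/2.
  H_2: rank ker ∂_2 − rank ∂_3 = (10 − 10) − 0 = 0, and there is no ∂_3, so H_2 = 0.

As a check, the Euler characteristic is 6 − 15 + 10 = 1, which agrees with 1 − 0 + 0 = 1.

H_0 ≅ Z,  H_1 ≅ Z/2,  H_2 = 0.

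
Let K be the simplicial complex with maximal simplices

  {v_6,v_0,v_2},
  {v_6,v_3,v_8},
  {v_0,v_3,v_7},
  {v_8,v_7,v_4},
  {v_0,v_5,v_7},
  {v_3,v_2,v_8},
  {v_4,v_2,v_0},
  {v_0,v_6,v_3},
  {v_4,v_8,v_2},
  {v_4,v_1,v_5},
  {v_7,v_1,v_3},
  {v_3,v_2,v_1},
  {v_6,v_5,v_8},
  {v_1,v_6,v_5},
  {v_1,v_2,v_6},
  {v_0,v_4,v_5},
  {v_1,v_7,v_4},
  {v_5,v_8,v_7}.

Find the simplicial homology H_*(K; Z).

Fix the vertex order v_0 < v_1 < v_2 < v_3 < v_4 < v_5 < v_6 < v_7 < v_8 and write every simplex with vertices in increasing order. Then dim K = 2 and the simplices of K are:

  0-simplices (9): [v_0], [v_1], [v_2], [v_3], [v_4], [v_5], [v_6], [v_7], [v_8]
  1-simplices (27): (27 of them)
  2-simplices (18): (18 of them)

Hence C_0 ≅ Z^9, C_1 ≅ Z^27, C_2 ≅ Z^18.

∂_1: C_1 → C_0 maps an edge to its endpoints' difference, ∂[p,q] = q − p.
This gives a 9×27 integer matrix of rank 8; reducing to Smith normal form yields diagonal entries (1,1,1,1,1,1,1,1).

∂_2: C_2 → C_1 sends each 2-simplex [p,q,r] to [q,r] − [p,r] + [p,q]. For instance
  ∂[v_1,v_2,v_3] = [v_2,v_3] − [v_1,v_3] + [v_1,v_2],
  ∂[v_4,v_7,v_8] = [v_7,v_8] − [v_4,v_8] + [v_4,v_7].
As a 27×18 matrix over Z this has rank 18, with invariant factors (1,1,1,1,1,1,1,1,1,1,1,1,1,1,1,1,1,2).

Reading off H_k = ker ∂_k / im ∂_{k+1}:

  H_0: rank C_0 − rank ∂_1 = 9 − 8 = 1, and the invariant factors of ∂_1 are all 1, so H_0 = Z.
  H_1: rank ker ∂_1 − rank ∂_2 = (27 − 8) − 18 = 1, and ∂_2 has invariant factor 2 > 1, so H_1 = Z ⊕ Z_2.
  H_2: rank ker ∂_2 − rank ∂_3 = (18 − 18) − 0 = 0, and there is no ∂_3, so H_2 = 0.

As a check, the Euler characteristic is 9 − 27 + 18 = 0, which agrees with 1 − 1 + 0 = 0.

H_0 ≅ Z,  H_1 ≅ Z ⊕ Z_2,  H_2 = 0.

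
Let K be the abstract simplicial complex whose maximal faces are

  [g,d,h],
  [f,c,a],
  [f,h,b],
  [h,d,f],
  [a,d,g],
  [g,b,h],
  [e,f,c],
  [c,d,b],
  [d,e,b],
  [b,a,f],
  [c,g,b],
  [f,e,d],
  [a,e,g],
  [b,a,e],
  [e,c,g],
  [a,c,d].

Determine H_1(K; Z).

H_1 = Z^2.

K has 8 vertices, 24 edges, 16 triangles.
rank ∂_1 = 7, rank ∂_2 = 15 ⇒ b_1 = 24 − 7 − 15 = 2; all invariant factors of ∂_2 are 1 so no torsion. So H_1 ≅ Z^2.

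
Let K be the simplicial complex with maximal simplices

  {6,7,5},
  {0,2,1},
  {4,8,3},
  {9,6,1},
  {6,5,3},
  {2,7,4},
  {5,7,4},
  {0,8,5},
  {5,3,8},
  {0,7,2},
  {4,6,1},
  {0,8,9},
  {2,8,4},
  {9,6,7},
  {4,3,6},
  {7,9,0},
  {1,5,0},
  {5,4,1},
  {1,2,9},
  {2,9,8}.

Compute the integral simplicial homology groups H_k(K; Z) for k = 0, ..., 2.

H_0 ≅ Z,  H_1 ≅ Z ⊕ Z/2Z,  H_2 = 0.

We work with the vertex ordering 0 < 1 < 2 < 3 < 4 < 5 < 6 < 7 < 8 < 9. The simplices of K, each written with vertices in increasing order, are:

  0-simplices (10): [0], [1], [2], [3], [4], [5], [6], [7], [8], [9]
  1-simplices (30): (30 of them)
  2-simplices (20): (20 of them)

Hence C_0 ≅ Z^10, C_1 ≅ Z^30, C_2 ≅ Z^20.

The boundary map ∂_1: C_1 → C_0 maps an edge to its endpoints' difference, ∂[p,q] = q − p.
As a 10×30 matrix over Z this has rank 9, with invariant factors (1,1,1,1,1,1,1,1,1).

∂_2: C_2 → C_1 acts by ∂[p,q,r] = [q,r] − [p,r] + [p,q]. For instance
  ∂[2,4,7] = [4,7] − [2,7] + [2,4],
  ∂[3,5,6] = [5,6] − [3,6] + [3,5].
As a 30×20 matrix over Z this has rank 20, with invariant factors (1,1,1,1,1,1,1,1,1,1,1,1,1,1,1,1,1,1,1,2).

Reading off H_k = ker ∂_k / im ∂_{k+1}:

  H_0: rank C_0 − rank ∂_1 = 10 − 9 = 1, and the invariant factors of ∂_1 are all 1, so H_0 ≅ Z.
  H_1: rank ker ∂_1 − rank ∂_2 = (30 − 9) − 20 = 1, and ∂_2 has invariant factor 2 > 1, so H_1 ≅ Z ⊕ Z/2Z.
  H_2: rank ker ∂_2 − rank ∂_3 = (20 − 20) − 0 = 0, and there is no ∂_3, so H_2 ≅ 0.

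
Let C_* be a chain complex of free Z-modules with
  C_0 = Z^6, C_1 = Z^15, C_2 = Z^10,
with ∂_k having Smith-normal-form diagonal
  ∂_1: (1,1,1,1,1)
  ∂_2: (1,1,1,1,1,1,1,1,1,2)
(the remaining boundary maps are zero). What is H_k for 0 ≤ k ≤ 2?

H_0 = Z,  H_1 = Z/2,  H_2 = 0.

H_0: b_0 = 6 − 0 − 5 = 1; torsion from ∂_1 factors > 1: none. So H_0 = Z.
H_1: b_1 = 15 − 5 − 10 = 0; torsion from ∂_2 factors > 1: [2]. So H_1 = Z/2.
H_2: b_2 = 10 − 10 − 0 = 0; torsion from ∂_3 factors > 1: none. So H_2 = 0.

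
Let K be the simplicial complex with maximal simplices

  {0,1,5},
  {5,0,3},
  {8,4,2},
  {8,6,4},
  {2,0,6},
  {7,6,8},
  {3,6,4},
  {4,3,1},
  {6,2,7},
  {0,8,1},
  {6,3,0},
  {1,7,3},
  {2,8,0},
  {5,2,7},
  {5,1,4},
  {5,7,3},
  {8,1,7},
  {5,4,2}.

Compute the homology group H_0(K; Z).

H_0 = Z.

Take the total order 0 < 1 < 2 < 3 < 4 < 5 < 6 < 7 < 8 on the vertex set. Then K (dimension 2) consists of the simplices:

  0-simplices (9): [0], [1], [2], [3], [4], [5], [6], [7], [8]
  1-simplices (27): (27 of them)
  2-simplices (18): [0,1,5], [0,1,8], [0,2,6], [0,2,8], [0,3,5], [0,3,6], [1,3,4], [1,3,7], [1,4,5], [1,7,8], [2,4,5], [2,4,8], [2,5,7], [2,6,7], [3,4,6], [3,5,7], [4,6,8], [6,7,8]

so the chain groups are C_0 ≅ Z^9, C_1 ≅ Z^27, C_2 ≅ Z^18.

Boundary ∂_1: C_1 → C_0 is given by ∂[p,q] = [q] − [p].
As a 9×27 matrix over Z this has rank 8, with invariant factors (1,1,1,1,1,1,1,1).

Boundary ∂_2: C_2 → C_1 maps a triangle to the signed sum of its edges. For instance
  ∂[0,2,6] = [2,6] − [0,6] + [0,2],
  ∂[1,4,5] = [4,5] − [1,5] + [1,4].
As a 27×18 matrix over Z this has rank 18, with invariant factors (1,1,1,1,1,1,1,1,1,1,1,1,1,1,1,1,1,2).

Reading off H_k = ker ∂_k / im ∂_{k+1}:

  H_0: rank C_0 − rank ∂_1 = 9 − 8 = 1, and the invariant factors of ∂_1 are all 1, so H_0 ≅ Z.

(K is a triangulation of the Klein bottle.)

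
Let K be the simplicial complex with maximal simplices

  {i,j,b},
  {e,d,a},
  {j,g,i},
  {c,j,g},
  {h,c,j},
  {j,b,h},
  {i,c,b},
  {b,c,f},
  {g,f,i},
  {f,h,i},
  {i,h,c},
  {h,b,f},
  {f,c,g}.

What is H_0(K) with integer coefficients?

Take the total order a < b < c < d < e < f < g < h < i < j on the vertex set. Then K (dimension 2) consists of the simplices:

  0-simplices (10): a, b, c, d, e, f, g, h, i, j
  1-simplices (21): ad, ae, bc, bf, bh, bi, bj, cf, cg, ch, ci, cj, de, fg, fh, fi, gi, gj, hi, hj, ij
  2-simplices (13): ade, bcf, bci, bfh, bhj, bij, cfg, cgj, chi, chj, fgi, fhi, gij

Hence C_0 ≅ Z^10, C_1 ≅ Z^21, C_2 ≅ Z^13.

Boundary ∂_1: C_1 → C_0 maps an edge to its endpoints' difference, ∂[p,q] = q − p. For instance
  ∂ci = i − c.
The 10×21 boundary matrix has rank 8 and Smith normal form diag(1,1,1,1,1,1,1,1).

The boundary map ∂_2: C_2 → C_1 sends each 2-simplex [p,q,r] to [q,r] − [p,r] + [p,q]. For instance
  ∂bhj = hj − bj + bh,
  ∂fgi = gi − fi + fg.
As a 21×13 matrix over Z this has rank 13, with invariant factors (1,1,1,1,1,1,1,1,1,1,1,1,2).

From H_k ≅ ker(∂_k) / im(∂_{k+1}) we obtain:

  H_0: rank C_0 − rank ∂_1 = 10 − 8 = 2, and the invariant factors of ∂_1 are all 1, so H_0 = Z^2.

H_0 ≅ Z^2.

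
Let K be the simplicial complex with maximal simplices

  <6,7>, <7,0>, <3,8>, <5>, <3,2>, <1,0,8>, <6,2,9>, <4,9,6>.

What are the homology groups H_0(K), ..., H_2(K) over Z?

H_0 ≅ Z^2,  H_1 ≅ Z,  H_2 = 0.

Take the total order 0 < 1 < 2 < 3 < 4 < 5 < 6 < 7 < 8 < 9 on the vertex set. Then K (dimension 2) consists of the simplices:

  0-simplices (10): [0], [1], [2], [3], [4], [5], [6], [7], [8], [9]
  1-simplices (12): [0,1], [0,7], [0,8], [1,8], [2,3], [2,6], [2,9], [3,8], [4,6], [4,9], [6,7], [6,9]
  2-simplices (3): [0,1,8], [2,6,9], [4,6,9]

Hence C_0 ≅ Z^10, C_1 ≅ Z^12, C_2 ≅ Z^3.

The boundary map ∂_1: C_1 → C_0 maps an edge to its endpoints' difference, ∂[p,q] = q − p.
The 10×12 boundary matrix has rank 8 and Smith normal form diag(1,1,1,1,1,1,1,1).

The boundary map ∂_2: C_2 → C_1 acts by ∂[p,q,r] = [q,r] − [p,r] + [p,q]. For instance
  ∂[4,6,9] = [6,9] − [4,9] + [4,6],
  ∂[2,6,9] = [6,9] − [2,9] + [2,6].
As a 12×3 matrix over Z this has rank 3, with invariant factors (1,1,1).

Reading off H_k = ker ∂_k / im ∂_{k+1}:

  H_0: rank C_0 − rank ∂_1 = 10 − 8 = 2, and the invariant factors of ∂_1 are all 1, so H_0 = Z^2.
  H_1: rank ker ∂_1 − rank ∂_2 = (12 − 8) − 3 = 1, and the invariant factors of ∂_2 are all 1, so H_1 = Z.
  H_2: rank ker ∂_2 − rank ∂_3 = (3 − 3) − 0 = 0, and there is no ∂_3, so H_2 = 0.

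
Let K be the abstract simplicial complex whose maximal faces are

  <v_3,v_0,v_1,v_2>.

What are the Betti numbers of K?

b_0 = 1, b_1 = 0, b_2 = 0, b_3 = 0.

Fix the vertex order v_0 < v_1 < v_2 < v_3 and write every simplex with vertices in increasing order. Then dim K = 3 and the simplices of K are:

  0-simplices (4): [v_0], [v_1], [v_2], [v_3]
  1-simplices (6): [v_0,v_1], [v_0,v_2], [v_0,v_3], [v_1,v_2], [v_1,v_3], [v_2,v_3]
  2-simplices (4): [v_0,v_1,v_2], [v_0,v_1,v_3], [v_0,v_2,v_3], [v_1,v_2,v_3]
  3-simplices (1): [v_0,v_1,v_2,v_3]

so the chain groups are C_0 ≅ Z^4, C_1 ≅ Z^6, C_2 ≅ Z^4, C_3 ≅ Z^1.

Boundary ∂_1: C_1 → C_0 sends each edge [p,q] (with p < q) to q − p.
The resulting 4×6 matrix has rank 3, and its Smith normal form has invariant factors (1,1,1).

∂_2: C_2 → C_1 sends each 2-simplex [p,q,r] to [q,r] − [p,r] + [p,q]. For instance
  ∂[v_0,v_1,v_2] = [v_1,v_2] − [v_0,v_2] + [v_0,v_1],
  ∂[v_0,v_2,v_3] = [v_2,v_3] − [v_0,v_3] + [v_0,v_2].
This gives a 6×4 integer matrix of rank 3; reducing to Smith normal form yields diagonal entries (1,1,1).

Boundary ∂_3: C_3 → C_2 sends each 3-simplex σ to the alternating sum Σ_i (−1)^i (σ with its i-th vertex removed). For instance
  ∂[v_0,v_1,v_2,v_3] = [v_1,v_2,v_3] − [v_0,v_2,v_3] + [v_0,v_1,v_3] − [v_0,v_1,v_2].
The resulting 4×1 matrix has rank 1, and its Smith normal form has invariant factors (1).

Reading off H_k = ker ∂_k / im ∂_{k+1}:

  H_0: rank C_0 − rank ∂_1 = 4 − 3 = 1, and the invariant factors of ∂_1 are all 1, so H_0 ≅ Z.
  H_1: rank ker ∂_1 − rank ∂_2 = (6 − 3) − 3 = 0, and the invariant factors of ∂_2 are all 1, so H_1 ≅ 0.
  H_2: rank ker ∂_2 − rank ∂_3 = (4 − 3) − 1 = 0, and the invariant factors of ∂_3 are all 1, so H_2 ≅ 0.
  H_3: rank ker ∂_3 − rank ∂_4 = (1 − 1) − 0 = 0, and there is no ∂_4, so H_3 ≅ 0.

As a check, the Euler characteristic is 4 − 6 + 4 − 1 = 1, which agrees with 1 − 0 + 0 − 0 = 1.

Hence the Betti numbers are b_0 = 1, b_1 = 0, b_2 = 0, b_3 = 0.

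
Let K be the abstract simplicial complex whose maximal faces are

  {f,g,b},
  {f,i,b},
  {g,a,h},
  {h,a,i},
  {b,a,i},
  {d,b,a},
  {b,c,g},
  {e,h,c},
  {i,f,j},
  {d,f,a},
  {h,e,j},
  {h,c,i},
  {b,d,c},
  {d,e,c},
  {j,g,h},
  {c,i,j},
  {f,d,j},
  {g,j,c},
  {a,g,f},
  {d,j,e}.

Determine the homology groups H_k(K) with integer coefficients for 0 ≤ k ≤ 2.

H_0 ≅ Z,  H_1 ≅ Z ⊕ Z_2,  H_2 = 0.

Fix the vertex order a < b < c < d < e < f < g < h < i < j and write every simplex with vertices in increasing order. Then dim K = 2 and the simplices of K are:

  0-simplices (10): a, b, c, d, e, f, g, h, i, j
  1-simplices (30): ab, ad, af, ag, ah, ai, bc, bd, bf, bg, bi, cd, ce, cg, ch, ci, cj, de, df, dj, eh, ej, fg, fi, fj, gh, gj, hi, hj, ij
  2-simplices (20): abd, abi, adf, afg, agh, ahi, bcd, bcg, bfg, bfi, cde, ceh, cgj, chi, cij, dej, dfj, ehj, fij, ghj

giving chain groups C_0 ≅ Z^10, C_1 ≅ Z^30, C_2 ≅ Z^20.

Boundary ∂_1: C_1 → C_0 sends each edge [p,q] (with p < q) to q − p.
The resulting 10×30 matrix has rank 9, and its Smith normal form has invariant factors (1,1,1,1,1,1,1,1,1).

∂_2: C_2 → C_1 maps a triangle to the signed sum of its edges. For instance
  ∂ahi = hi − ai + ah,
  ∂dej = ej − dj + de.
The 30×20 boundary matrix has rank 20 and Smith normal form diag(1,1,1,1,1,1,1,1,1,1,1,1,1,1,1,1,1,1,1,2).

Computing H_k = (kernel of ∂_k) / (image of ∂_{k+1}):

  H_0: rank C_0 − rank ∂_1 = 10 − 9 = 1, and the invariant factors of ∂_1 are all 1, so H_0 ≅ Z.
  H_1: rank ker ∂_1 − rank ∂_2 = (30 − 9) − 20 = 1, and ∂_2 has invariant factor 2 > 1, so H_1 ≅ Z ⊕ Z_2.
  H_2: rank ker ∂_2 − rank ∂_3 = (20 − 20) − 0 = 0, and there is no ∂_3, so H_2 ≅ 0.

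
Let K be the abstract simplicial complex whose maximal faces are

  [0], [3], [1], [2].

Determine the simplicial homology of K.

We work with the vertex ordering 0 < 1 < 2 < 3. The simplices of K, each written with vertices in increasing order, are:

  0-simplices (4): [0], [1], [2], [3]

Hence C_0 ≅ Z^4.

Computing H_k = (kernel of ∂_k) / (image of ∂_{k+1}):

  H_0: rank C_0 − rank ∂_1 = 4 − 0 = 4, and there is no ∂_1, so H_0 ≅ Z^4.

H_0 ≅ Z^4.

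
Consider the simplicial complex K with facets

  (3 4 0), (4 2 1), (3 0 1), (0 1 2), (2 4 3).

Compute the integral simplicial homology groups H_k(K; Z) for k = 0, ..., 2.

H_0 = Z,  H_1 = Z,  H_2 = 0.

K has 5 vertices, 10 edges, 5 triangles.
rank ∂_0 = 0, rank ∂_1 = 4 ⇒ b_0 = 5 − 0 − 4 = 1; all invariant factors of ∂_1 are 1 so no torsion. So H_0 ≅ Z.
rank ∂_1 = 4, rank ∂_2 = 5 ⇒ b_1 = 10 − 4 − 5 = 1; all invariant factors of ∂_2 are 1 so no torsion. So H_1 ≅ Z.
rank ∂_2 = 5, rank ∂_3 = 0 ⇒ b_2 = 5 − 5 − 0 = 0. So H_2 ≅ 0.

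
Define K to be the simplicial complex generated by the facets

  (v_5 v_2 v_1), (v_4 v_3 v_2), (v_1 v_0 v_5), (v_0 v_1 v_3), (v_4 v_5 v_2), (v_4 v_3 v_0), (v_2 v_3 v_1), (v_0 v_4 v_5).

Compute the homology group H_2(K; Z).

We work with the vertex ordering v_0 < v_1 < v_2 < v_3 < v_4 < v_5. The simplices of K, each written with vertices in increasing order, are:

  0-simplices (6): [v_0], [v_1], [v_2], [v_3], [v_4], [v_5]
  1-simplices (12): [v_0,v_1], [v_0,v_3], [v_0,v_4], [v_0,v_5], [v_1,v_2], [v_1,v_3], [v_1,v_5], [v_2,v_3], [v_2,v_4], [v_2,v_5], [v_3,v_4], [v_4,v_5]
  2-simplices (8): [v_0,v_1,v_3], [v_0,v_1,v_5], [v_0,v_3,v_4], [v_0,v_4,v_5], [v_1,v_2,v_3], [v_1,v_2,v_5], [v_2,v_3,v_4], [v_2,v_4,v_5]

so the chain groups are C_0 ≅ Z^6, C_1 ≅ Z^12, C_2 ≅ Z^8.

∂_1: C_1 → C_0 sends each edge [p,q] (with p < q) to q − p. For instance
  ∂[v_0,v_1] = [v_1] − [v_0].
The resulting 6×12 matrix has rank 5, and its Smith normal form has invariant factors (1,1,1,1,1).

The boundary map ∂_2: C_2 → C_1 acts by ∂[p,q,r] = [q,r] − [p,r] + [p,q]. For instance
  ∂[v_2,v_3,v_4] = [v_3,v_4] − [v_2,v_4] + [v_2,v_3],
  ∂[v_0,v_4,v_5] = [v_4,v_5] − [v_0,v_5] + [v_0,v_4].
The resulting 12×8 matrix has rank 7, and its Smith normal form has invariant factors (1,1,1,1,1,1,1).

Now H_k = ker ∂_k / im ∂_{k+1}, so:

  H_2: rank ker ∂_2 − rank ∂_3 = (8 − 7) − 0 = 1, and there is no ∂_3, so H_2 = Z.

H_2 = Z.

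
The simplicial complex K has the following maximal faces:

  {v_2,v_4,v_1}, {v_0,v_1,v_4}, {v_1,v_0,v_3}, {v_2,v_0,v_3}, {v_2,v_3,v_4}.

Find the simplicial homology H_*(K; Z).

H_0 ≅ Z,  H_1 ≅ Z,  H_2 = 0.

K has 5 vertices, 10 edges, 5 triangles.
rank ∂_0 = 0, rank ∂_1 = 4 ⇒ b_0 = 5 − 0 − 4 = 1; all invariant factors of ∂_1 are 1 so no torsion. So H_0 = Z.
rank ∂_1 = 4, rank ∂_2 = 5 ⇒ b_1 = 10 − 4 − 5 = 1; all invariant factors of ∂_2 are 1 so no torsion. So H_1 = Z.
rank ∂_2 = 5, rank ∂_3 = 0 ⇒ b_2 = 5 − 5 − 0 = 0. So H_2 = 0.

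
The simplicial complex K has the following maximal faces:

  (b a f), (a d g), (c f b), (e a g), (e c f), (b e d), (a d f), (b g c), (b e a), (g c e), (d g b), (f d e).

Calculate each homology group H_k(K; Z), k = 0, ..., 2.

K has 7 vertices, 18 edges, 12 triangles.
rank ∂_0 = 0, rank ∂_1 = 6 ⇒ b_0 = 7 − 0 − 6 = 1; all invariant factors of ∂_1 are 1 so no torsion. So H_0 ≅ Z.
rank ∂_1 = 6, rank ∂_2 = 12 ⇒ b_1 = 18 − 6 − 12 = 0; ∂_2 has invariant factor(s) [2] giving torsion. So H_1 ≅ Z/2Z.
rank ∂_2 = 12, rank ∂_3 = 0 ⇒ b_2 = 12 − 12 − 0 = 0. So H_2 ≅ 0.

H_0 ≅ Z,  H_1 ≅ Z/2Z,  H_2 = 0.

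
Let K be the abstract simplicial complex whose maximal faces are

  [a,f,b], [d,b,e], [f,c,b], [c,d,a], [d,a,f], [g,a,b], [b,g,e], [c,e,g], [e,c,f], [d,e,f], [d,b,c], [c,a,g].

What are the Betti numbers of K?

Take the total order a < b < c < d < e < f < g on the vertex set. Then K (dimension 2) consists of the simplices:

  0-simplices (7): a, b, c, d, e, f, g
  1-simplices (18): ab, ac, ad, af, ag, bc, bd, be, bf, bg, cd, ce, cf, cg, de, df, ef, eg
  2-simplices (12): abf, abg, acd, acg, adf, bcd, bcf, bde, beg, cef, ceg, def

so the chain groups are C_0 ≅ Z^7, C_1 ≅ Z^18, C_2 ≅ Z^12.

∂_1: C_1 → C_0 is given by ∂[p,q] = [q] − [p].
The 7×18 boundary matrix has rank 6 and Smith normal form diag(1,1,1,1,1,1).

Boundary ∂_2: C_2 → C_1 sends each 2-simplex [p,q,r] to [q,r] − [p,r] + [p,q]. For instance
  ∂acg = cg − ag + ac,
  ∂acd = cd − ad + ac.
This gives a 18×12 integer matrix of rank 12; reducing to Smith normal form yields diagonal entries (1,1,1,1,1,1,1,1,1,1,1,2).

From H_k ≅ ker(∂_k) / im(∂_{k+1}) we obtain:

  H_0: rank C_0 − rank ∂_1 = 7 − 6 = 1, and the invariant factors of ∂_1 are all 1, so H_0 ≅ Z.
  H_1: rank ker ∂_1 − rank ∂_2 = (18 − 6) − 12 = 0, and ∂_2 has invariant factor 2 > 1, so H_1 ≅ Z_2.
  H_2: rank ker ∂_2 − rank ∂_3 = (12 − 12) − 0 = 0, and there is no ∂_3, so H_2 ≅ 0.

Hence the Betti numbers are b_0 = 1, b_1 = 0, b_2 = 0.

b_0 = 1, b_1 = 0, b_2 = 0.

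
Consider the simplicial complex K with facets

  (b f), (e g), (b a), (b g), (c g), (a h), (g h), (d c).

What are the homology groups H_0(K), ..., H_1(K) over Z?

H_0 ≅ Z,  H_1 ≅ Z.

Order the vertices as a < b < c < d < e < f < g < h. Listing each simplex with vertices in this order, K has dimension 1 with simplices:

  0-simplices (8): a, b, c, d, e, f, g, h
  1-simplices (8): ab, ah, bf, bg, cd, cg, eg, gh

so the chain groups are C_0 ≅ Z^8, C_1 ≅ Z^8.

Boundary ∂_1: C_1 → C_0 is given by ∂[p,q] = [q] − [p]. For instance
  ∂cd = d − c.
The resulting 8×8 matrix has rank 7, and its Smith normal form has invariant factors (1,1,1,1,1,1,1).

Reading off H_k = ker ∂_k / im ∂_{k+1}:

  H_0: rank C_0 − rank ∂_1 = 8 − 7 = 1, and the invariant factors of ∂_1 are all 1, so H_0 = Z.
  H_1: rank ker ∂_1 − rank ∂_2 = (8 − 7) − 0 = 1, and there is no ∂_2, so H_1 = Z.

As a check, the Euler characteristic is 8 − 8 = 0, which agrees with 1 − 1 = 0.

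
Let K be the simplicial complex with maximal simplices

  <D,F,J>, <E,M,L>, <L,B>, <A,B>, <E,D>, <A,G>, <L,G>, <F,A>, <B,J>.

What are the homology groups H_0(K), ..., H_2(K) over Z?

H_0 = Z,  H_1 = Z^3,  H_2 = 0.

Order the vertices as A < B < D < E < F < G < J < L < M. Listing each simplex with vertices in this order, K has dimension 2 with simplices:

  0-simplices (9): A, B, D, E, F, G, J, L, M
  1-simplices (13): AB, AF, AG, BJ, BL, DE, DF, DJ, EL, EM, FJ, GL, LM
  2-simplices (2): DFJ, ELM

giving chain groups C_0 ≅ Z^9, C_1 ≅ Z^13, C_2 ≅ Z^2.

∂_1: C_1 → C_0 is given by ∂[p,q] = [q] − [p].
The 9×13 boundary matrix has rank 8 and Smith normal form diag(1,1,1,1,1,1,1,1).

Boundary ∂_2: C_2 → C_1 maps a triangle to the signed sum of its edges. For instance
  ∂DFJ = FJ − DJ + DF,
  ∂ELM = LM − EM + EL.
The 13×2 boundary matrix has rank 2 and Smith normal form diag(1,1).

Computing H_k = (kernel of ∂_k) / (image of ∂_{k+1}):

  H_0: rank C_0 − rank ∂_1 = 9 − 8 = 1, and the invariant factors of ∂_1 are all 1, so H_0 = Z.
  H_1: rank ker ∂_1 − rank ∂_2 = (13 − 8) − 2 = 3, and the invariant factors of ∂_2 are all 1, so H_1 = Z^3.
  H_2: rank ker ∂_2 − rank ∂_3 = (2 − 2) − 0 = 0, and there is no ∂_3, so H_2 = 0.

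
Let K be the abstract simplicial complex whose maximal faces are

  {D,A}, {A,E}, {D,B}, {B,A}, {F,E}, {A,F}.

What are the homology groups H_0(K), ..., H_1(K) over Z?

H_0 = Z,  H_1 = Z^2.

Take the total order A < B < D < E < F on the vertex set. Then K (dimension 1) consists of the simplices:

  0-simplices (5): A, B, D, E, F
  1-simplices (6): AB, AD, AE, AF, BD, EF

Hence C_0 ≅ Z^5, C_1 ≅ Z^6.

The boundary map ∂_1: C_1 → C_0 maps an edge to its endpoints' difference, ∂[p,q] = q − p. For instance
  ∂AE = E − A.
As a 5×6 matrix over Z this has rank 4, with invariant factors (1,1,1,1).

From H_k ≅ ker(∂_k) / im(∂_{k+1}) we obtain:

  H_0: rank C_0 − rank ∂_1 = 5 − 4 = 1, and the invariant factors of ∂_1 are all 1, so H_0 = Z.
  H_1: rank ker ∂_1 − rank ∂_2 = (6 − 4) − 0 = 2, and there is no ∂_2, so H_1 = Z^2.

As a check, the Euler characteristic is 5 − 6 = -1, which agrees with 1 − 2 = -1.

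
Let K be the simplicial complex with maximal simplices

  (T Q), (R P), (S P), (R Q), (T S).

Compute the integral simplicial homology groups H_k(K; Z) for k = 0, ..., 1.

We work with the vertex ordering P < Q < R < S < T. The simplices of K, each written with vertices in increasing order, are:

  0-simplices (5): P, Q, R, S, T
  1-simplices (5): PR, PS, QR, QT, ST

Hence C_0 ≅ Z^5, C_1 ≅ Z^5.

The boundary map ∂_1: C_1 → C_0 is given by ∂[p,q] = [q] − [p].
The 5×5 boundary matrix has rank 4 and Smith normal form diag(1,1,1,1).

From H_k ≅ ker(∂_k) / im(∂_{k+1}) we obtain:

  H_0: rank C_0 − rank ∂_1 = 5 − 4 = 1, and the invariant factors of ∂_1 are all 1, so H_0 = Z.
  H_1: rank ker ∂_1 − rank ∂_2 = (5 − 4) − 0 = 1, and there is no ∂_2, so H_1 = Z.

H_0 ≅ Z,  H_1 ≅ Z.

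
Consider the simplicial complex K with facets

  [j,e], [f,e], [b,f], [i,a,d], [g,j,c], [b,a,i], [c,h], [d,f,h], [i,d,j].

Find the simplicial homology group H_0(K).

H_0 ≅ Z.

We work with the vertex ordering a < b < c < d < e < f < g < h < i < j. The simplices of K, each written with vertices in increasing order, are:

  0-simplices (10): a, b, c, d, e, f, g, h, i, j
  1-simplices (17): ab, ad, ai, bf, bi, cg, ch, cj, df, dh, di, dj, ef, ej, fh, gj, ij
  2-simplices (5): abi, adi, cgj, dfh, dij

Hence C_0 ≅ Z^10, C_1 ≅ Z^17, C_2 ≅ Z^5.

∂_1: C_1 → C_0 maps an edge to its endpoints' difference, ∂[p,q] = q − p.
The 10×17 boundary matrix has rank 9 and Smith normal form diag(1,1,1,1,1,1,1,1,1).

Boundary ∂_2: C_2 → C_1 sends each 2-simplex [p,q,r] to [q,r] − [p,r] + [p,q]. For instance
  ∂abi = bi − ai + ab,
  ∂cgj = gj − cj + cg.
As a 17×5 matrix over Z this has rank 5, with invariant factors (1,1,1,1,1).

Computing H_k = (kernel of ∂_k) / (image of ∂_{k+1}):

  H_0: rank C_0 − rank ∂_1 = 10 − 9 = 1, and the invariant factors of ∂_1 are all 1, so H_0 = Z.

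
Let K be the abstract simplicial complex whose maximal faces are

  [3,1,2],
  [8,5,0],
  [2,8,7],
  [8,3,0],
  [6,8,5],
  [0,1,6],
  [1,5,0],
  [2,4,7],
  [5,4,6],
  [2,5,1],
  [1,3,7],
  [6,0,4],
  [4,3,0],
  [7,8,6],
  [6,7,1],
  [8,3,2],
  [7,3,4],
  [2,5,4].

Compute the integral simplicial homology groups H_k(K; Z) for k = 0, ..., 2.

We work with the vertex ordering 0 < 1 < 2 < 3 < 4 < 5 < 6 < 7 < 8. The simplices of K, each written with vertices in increasing order, are:

  0-simplices (9): [0], [1], [2], [3], [4], [5], [6], [7], [8]
  1-simplices (27): (27 of them)
  2-simplices (18): [0,1,5], [0,1,6], [0,3,4], [0,3,8], [0,4,6], [0,5,8], [1,2,3], [1,2,5], [1,3,7], [1,6,7], [2,3,8], [2,4,5], [2,4,7], [2,7,8], [3,4,7], [4,5,6], [5,6,8], [6,7,8]

Hence C_0 ≅ Z^9, C_1 ≅ Z^27, C_2 ≅ Z^18.

The boundary map ∂_1: C_1 → C_0 maps an edge to its endpoints' difference, ∂[p,q] = q − p. For instance
  ∂[0,1] = [1] − [0].
As a 9×27 matrix over Z this has rank 8, with invariant factors (1,1,1,1,1,1,1,1).

Boundary ∂_2: C_2 → C_1 acts by ∂[p,q,r] = [q,r] − [p,r] + [p,q]. For instance
  ∂[2,3,8] = [3,8] − [2,8] + [2,3],
  ∂[0,4,6] = [4,6] − [0,6] + [0,4].
This gives a 27×18 integer matrix of rank 18; reducing to Smith normal form yields diagonal entries (1,1,1,1,1,1,1,1,1,1,1,1,1,1,1,1,1,2).

From H_k ≅ ker(∂_k) / im(∂_{k+1}) we obtain:

  H_0: rank C_0 − rank ∂_1 = 9 − 8 = 1, and the invariant factors of ∂_1 are all 1, so H_0 = Z.
  H_1: rank ker ∂_1 − rank ∂_2 = (27 − 8) − 18 = 1, and ∂_2 has invariant factor 2 > 1, so H_1 = Z × Z/2.
  H_2: rank ker ∂_2 − rank ∂_3 = (18 − 18) − 0 = 0, and there is no ∂_3, so H_2 = 0.

As a check, the Euler characteristic is 9 − 27 + 18 = 0, which agrees with 1 − 1 + 0 = 0.
(K is a triangulation of the Klein bottle.)

H_0 ≅ Z,  H_1 ≅ Z × Z/2,  H_2 = 0.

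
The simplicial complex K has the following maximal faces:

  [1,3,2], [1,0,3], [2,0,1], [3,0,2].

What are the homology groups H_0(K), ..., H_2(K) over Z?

H_0 = Z,  H_1 = 0,  H_2 = Z.

Fix the vertex order 0 < 1 < 2 < 3 and write every simplex with vertices in increasing order. Then dim K = 2 and the simplices of K are:

  0-simplices (4): [0], [1], [2], [3]
  1-simplices (6): [0,1], [0,2], [0,3], [1,2], [1,3], [2,3]
  2-simplices (4): [0,1,2], [0,1,3], [0,2,3], [1,2,3]

giving chain groups C_0 ≅ Z^4, C_1 ≅ Z^6, C_2 ≅ Z^4.

The boundary map ∂_1: C_1 → C_0 is given by ∂[p,q] = [q] − [p]. For instance
  ∂[2,3] = [3] − [2].
The 4×6 boundary matrix has rank 3 and Smith normal form diag(1,1,1).

Boundary ∂_2: C_2 → C_1 acts by ∂[p,q,r] = [q,r] − [p,r] + [p,q]. For instance
  ∂[0,1,2] = [1,2] − [0,2] + [0,1],
  ∂[0,2,3] = [2,3] − [0,3] + [0,2].
As a 6×4 matrix over Z this has rank 3, with invariant factors (1,1,1).

Reading off H_k = ker ∂_k / im ∂_{k+1}:

  H_0: rank C_0 − rank ∂_1 = 4 − 3 = 1, and the invariant factors of ∂_1 are all 1, so H_0 = Z.
  H_1: rank ker ∂_1 − rank ∂_2 = (6 − 3) − 3 = 0, and the invariant factors of ∂_2 are all 1, so H_1 = 0.
  H_2: rank ker ∂_2 − rank ∂_3 = (4 − 3) − 0 = 1, and there is no ∂_3, so H_2 = Z.

As a check, the Euler characteristic is 4 − 6 + 4 = 2, which agrees with 1 − 0 + 1 = 2.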